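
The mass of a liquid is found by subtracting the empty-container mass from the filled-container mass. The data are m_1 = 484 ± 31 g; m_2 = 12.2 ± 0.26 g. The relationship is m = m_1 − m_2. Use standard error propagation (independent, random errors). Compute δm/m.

Each term contributes (cᵢ δxᵢ)² to (δm)²:
  (δm_1)² = 961;  (δm_2)² = 0.0676
δm = √(961) = 31.0 g
m = 472 g, so δm/m = 31.0/472 = 0.0657.

0.0657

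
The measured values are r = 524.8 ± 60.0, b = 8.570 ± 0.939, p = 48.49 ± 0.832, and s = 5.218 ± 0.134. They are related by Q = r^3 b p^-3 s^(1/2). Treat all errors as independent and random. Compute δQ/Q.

Each factor contributes (exponent × relative error)² to (δQ/Q)²:
  (3·δr/r)² = (3×0.114)² = 0.118;  (1·δb/b)² = (1×0.110)² = 0.0120;  (-3·δp/p)² = (-3×0.0172)² = 0.00265;  (½·δs/s)² = (0.5×0.0257)² = 0.000165
δQ/Q = √(0.132) = 0.364

0.364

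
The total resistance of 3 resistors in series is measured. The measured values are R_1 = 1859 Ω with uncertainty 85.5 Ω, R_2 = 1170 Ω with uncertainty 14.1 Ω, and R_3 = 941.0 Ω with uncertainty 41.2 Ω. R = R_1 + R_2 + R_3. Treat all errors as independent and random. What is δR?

R is a linear combination, so absolute uncertainties add in quadrature:
  (δR_1)² = 7310;  (δR_2)² = 199;  (δR_3)² = 1700
δR = √(9210) = 96.0 Ω

96.0 Ω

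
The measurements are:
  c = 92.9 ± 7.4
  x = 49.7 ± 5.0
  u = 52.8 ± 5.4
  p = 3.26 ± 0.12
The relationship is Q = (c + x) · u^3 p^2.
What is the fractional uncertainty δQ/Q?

Let w = c + x = 143. δw = √(δc² + δx²) = √(54.8 + 25.0) = 8.93, so δw/w = 0.0626.
Q is then a monomial in w, u, p:
δQ/Q = √((δw/w)² + (3·δu/u)² + (2·δp/p)²) = √(0.00392 + 0.0941 + 0.00542) = 0.322

0.322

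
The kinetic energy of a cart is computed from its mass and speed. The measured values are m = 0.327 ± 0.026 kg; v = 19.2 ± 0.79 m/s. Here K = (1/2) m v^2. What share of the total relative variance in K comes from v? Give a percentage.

51.7%

(δK/K)² = (1·δm/m)² + (2·δv/v)²
  m term: (1×0.0795)² = 0.00632
  v term: (2×0.0411)² = 0.00677
Total = 0.0131. Share from v = 0.00677/0.0131 = 0.517.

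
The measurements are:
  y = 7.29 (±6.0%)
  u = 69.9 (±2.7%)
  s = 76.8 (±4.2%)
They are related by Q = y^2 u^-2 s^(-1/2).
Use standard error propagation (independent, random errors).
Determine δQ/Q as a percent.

13.3%

Relative error in a monomial: (δQ/Q)² = Σ (nᵢ · δxᵢ/xᵢ)².
  (2·δy/y)² = (2×0.0600)² = 0.0144;  (-2·δu/u)² = (-2×0.0270)² = 0.00292;  (−½·δs/s)² = (-0.5×0.0420)² = 0.000441
δQ/Q = √(0.0178) = 0.133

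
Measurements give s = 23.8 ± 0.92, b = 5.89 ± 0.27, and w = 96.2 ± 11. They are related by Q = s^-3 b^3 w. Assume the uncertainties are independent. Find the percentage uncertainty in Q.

Relative error in a monomial: (δQ/Q)² = Σ (nᵢ · δxᵢ/xᵢ)².
  (-3·δs/s)² = (-3×0.0387)² = 0.0134;  (3·δb/b)² = (3×0.0458)² = 0.0189;  (1·δw/w)² = (1×0.114)² = 0.0131
δQ/Q = √(0.0454) = 0.213

21.3%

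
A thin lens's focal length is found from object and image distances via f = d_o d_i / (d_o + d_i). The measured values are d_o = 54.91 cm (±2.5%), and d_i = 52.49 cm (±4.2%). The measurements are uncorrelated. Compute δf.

0.663 cm

∂f/∂d_o = (d_i/(d_o+d_i))² = 0.239;  ∂f/∂d_i = (d_o/(d_o+d_i))² = 0.261
δf = √((∂f/∂d_o · δd_o)² + (∂f/∂d_i · δd_i)²) = √(0.108 + 0.332) = 0.663 cm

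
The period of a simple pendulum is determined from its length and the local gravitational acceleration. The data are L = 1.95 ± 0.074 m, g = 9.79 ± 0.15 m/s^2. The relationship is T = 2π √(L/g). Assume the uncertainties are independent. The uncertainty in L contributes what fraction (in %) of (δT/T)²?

86.0%

(δT/T)² = (½·δL/L)² + (−½·δg/g)²
  L term: (0.5×0.0379)² = 0.000360
  g term: (-0.5×0.0153)² = 5.87e-05
Total = 0.000419. Share from L = 0.000360/0.000419 = 0.860.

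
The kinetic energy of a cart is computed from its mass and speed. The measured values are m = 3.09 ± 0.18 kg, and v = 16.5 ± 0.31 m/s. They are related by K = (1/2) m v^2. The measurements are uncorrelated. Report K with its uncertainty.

Each factor contributes (exponent × relative error)² to (δK/K)²:
  (1·δm/m)² = (1×0.0583)² = 0.00339;  (2·δv/v)² = (2×0.0188)² = 0.00141
δK/K = √(0.00481) = 0.0693
K = 421 J, so δK = 0.0693 × 421 = 29.2 J.

421 ± 29.2 J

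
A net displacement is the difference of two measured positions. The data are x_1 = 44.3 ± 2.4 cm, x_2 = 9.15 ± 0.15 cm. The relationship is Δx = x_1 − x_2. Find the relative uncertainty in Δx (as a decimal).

Sums and differences: (δΔx)² = Σ (cᵢ δxᵢ)².
  (δx_1)² = 5.76;  (δx_2)² = 0.0225
δΔx = √(5.78) = 2.40 cm
Δx = 35.1 cm, so δΔx/Δx = 2.40/35.1 = 0.0684.

0.0684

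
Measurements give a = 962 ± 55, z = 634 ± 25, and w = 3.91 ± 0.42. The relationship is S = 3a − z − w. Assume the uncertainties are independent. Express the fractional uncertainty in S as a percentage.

7.42%

For a sum/difference, combine absolute errors in quadrature:
  (3·δa)² = 27200;  (δz)² = 625;  (δw)² = 0.176
δS = √(27900) = 167
S = 2250, so δS/S = 167/2250 = 0.0742.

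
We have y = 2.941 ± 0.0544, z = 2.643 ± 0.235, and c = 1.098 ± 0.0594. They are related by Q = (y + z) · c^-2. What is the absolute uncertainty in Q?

Let u = y + z = 5.584. δu = √(δy² + δz²) = √(0.00296 + 0.0552) = 0.241, so δu/u = 0.0432.
Q is then a monomial in u, c:
δQ/Q = √((δu/u)² + (-2·δc/c)²) = √(0.00187 + 0.0117) = 0.117
Q = 4.632, so δQ = 0.117 × 4.632 = 0.540.

0.540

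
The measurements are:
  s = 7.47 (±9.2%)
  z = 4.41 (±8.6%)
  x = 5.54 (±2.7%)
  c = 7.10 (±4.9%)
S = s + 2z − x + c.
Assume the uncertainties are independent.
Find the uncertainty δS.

1.09

S is a linear combination, so absolute uncertainties add in quadrature:
  (δs)² = 0.472;  (2·δz)² = 0.575;  (δx)² = 0.0224;  (δc)² = 0.121
δS = √(1.19) = 1.09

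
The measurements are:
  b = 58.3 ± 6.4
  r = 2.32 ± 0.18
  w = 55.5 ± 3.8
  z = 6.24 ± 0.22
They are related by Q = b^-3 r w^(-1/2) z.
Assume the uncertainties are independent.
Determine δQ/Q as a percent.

34.2%

Q is a product of powers, so relative uncertainties combine in quadrature:
  (-3·δb/b)² = (-3×0.110)² = 0.108;  (1·δr/r)² = (1×0.0776)² = 0.00602;  (−½·δw/w)² = (-0.5×0.0685)² = 0.00117;  (1·δz/z)² = (1×0.0353)² = 0.00124
δQ/Q = √(0.117) = 0.342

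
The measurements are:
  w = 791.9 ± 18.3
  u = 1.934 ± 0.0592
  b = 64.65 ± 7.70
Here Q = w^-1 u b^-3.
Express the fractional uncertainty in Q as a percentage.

35.9%

Q is a product of powers, so relative uncertainties combine in quadrature:
  (-1·δw/w)² = (-1×0.0231)² = 0.000534;  (1·δu/u)² = (1×0.0306)² = 0.000937;  (-3·δb/b)² = (-3×0.119)² = 0.128
δQ/Q = √(0.129) = 0.359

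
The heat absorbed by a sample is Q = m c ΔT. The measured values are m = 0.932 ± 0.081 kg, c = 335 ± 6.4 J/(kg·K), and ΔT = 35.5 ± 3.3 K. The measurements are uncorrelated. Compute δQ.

1430 J

Q is a product of powers, so relative uncertainties combine in quadrature:
  (1·δm/m)² = (1×0.0869)² = 0.00755;  (1·δc/c)² = (1×0.0191)² = 0.000365;  (1·δΔT/ΔT)² = (1×0.0930)² = 0.00864
δQ/Q = √(0.0166) = 0.129
Q = 11100 J, so δQ = 0.129 × 11100 = 1430 J.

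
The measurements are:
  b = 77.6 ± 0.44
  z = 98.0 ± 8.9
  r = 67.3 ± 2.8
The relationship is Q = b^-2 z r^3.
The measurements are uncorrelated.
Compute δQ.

768

Q is a product of powers, so relative uncertainties combine in quadrature:
  (-2·δb/b)² = (-2×0.00567)² = 0.000129;  (1·δz/z)² = (1×0.0908)² = 0.00825;  (3·δr/r)² = (3×0.0416)² = 0.0156
δQ/Q = √(0.0240) = 0.155
Q = 4960, so δQ = 0.155 × 4960 = 768.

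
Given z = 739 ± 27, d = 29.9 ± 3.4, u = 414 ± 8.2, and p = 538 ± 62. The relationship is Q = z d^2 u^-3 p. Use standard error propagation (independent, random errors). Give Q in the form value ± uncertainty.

Relative error in a monomial: (δQ/Q)² = Σ (nᵢ · δxᵢ/xᵢ)².
  (1·δz/z)² = (1×0.0365)² = 0.00133;  (2·δd/d)² = (2×0.114)² = 0.0517;  (-3·δu/u)² = (-3×0.0198)² = 0.00353;  (1·δp/p)² = (1×0.115)² = 0.0133
δQ/Q = √(0.0699) = 0.264
Q = 5.01, so δQ = 0.264 × 5.01 = 1.32.

5.01 ± 1.32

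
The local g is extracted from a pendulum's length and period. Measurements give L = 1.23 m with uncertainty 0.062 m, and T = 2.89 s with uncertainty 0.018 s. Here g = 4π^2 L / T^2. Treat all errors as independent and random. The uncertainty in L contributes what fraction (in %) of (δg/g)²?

(δg/g)² = (1·δL/L)² + (-2·δT/T)²
  L term: (1×0.0504)² = 0.00254
  T term: (-2×0.00623)² = 0.000155
Total = 0.00270. Share from L = 0.00254/0.00270 = 0.942.

94.2%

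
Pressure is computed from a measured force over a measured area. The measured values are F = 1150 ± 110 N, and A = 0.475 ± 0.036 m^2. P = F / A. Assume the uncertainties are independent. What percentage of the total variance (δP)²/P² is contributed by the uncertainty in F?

(δP/P)² = (1·δF/F)² + (-1·δA/A)²
  F term: (1×0.0957)² = 0.00915
  A term: (-1×0.0758)² = 0.00574
Total = 0.0149. Share from F = 0.00915/0.0149 = 0.614.

61.4%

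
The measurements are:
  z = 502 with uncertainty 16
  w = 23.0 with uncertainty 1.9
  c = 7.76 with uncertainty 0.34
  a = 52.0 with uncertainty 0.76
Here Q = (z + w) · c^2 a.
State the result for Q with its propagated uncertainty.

Let u = z + w = 525. δu = √(δz² + δw²) = √(256 + 3.61) = 16.1, so δu/u = 0.0307.
Q is then a monomial in u, c, a:
δQ/Q = √((δu/u)² + (2·δc/c)² + (1·δa/a)²) = √(0.000942 + 0.00768 + 0.000214) = 0.0940
Q = 1.64e+06, so δQ = 0.0940 × 1.64e+06 = 1.55e+05.

(1.64 ± 0.155) × 10^6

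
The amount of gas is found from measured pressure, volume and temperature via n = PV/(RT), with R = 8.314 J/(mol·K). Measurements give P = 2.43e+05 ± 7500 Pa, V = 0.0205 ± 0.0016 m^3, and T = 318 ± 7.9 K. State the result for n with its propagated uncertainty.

Since n is a product/quotient, work with relative uncertainties:
  (1·δP/P)² = (1×0.0309)² = 0.000953;  (1·δV/V)² = (1×0.0780)² = 0.00609;  (-1·δT/T)² = (-1×0.0248)² = 0.000617
δn/n = √(0.00766) = 0.0875
n = 1.88 mol, so δn = 0.0875 × 1.88 = 0.165 mol.

1.88 ± 0.165 mol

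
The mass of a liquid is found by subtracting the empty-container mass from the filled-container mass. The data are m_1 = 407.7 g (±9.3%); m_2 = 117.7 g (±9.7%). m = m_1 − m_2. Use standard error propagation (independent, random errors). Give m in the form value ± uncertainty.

290.0 ± 39.6 g

Absolute uncertainties add in quadrature for a linear combination:
  (δm_1)² = 1440;  (δm_2)² = 130
δm = √(1570) = 39.6 g
m = 290.0 g.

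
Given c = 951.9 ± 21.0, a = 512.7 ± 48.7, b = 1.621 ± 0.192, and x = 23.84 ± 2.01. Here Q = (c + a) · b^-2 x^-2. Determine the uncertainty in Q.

Let u = c + a = 1465. δu = √(δc² + δa²) = √(441 + 2370) = 53.0, so δu/u = 0.0362.
Q is then a monomial in u, b, x:
δQ/Q = √((δu/u)² + (-2·δb/b)² + (-2·δx/x)²) = √(0.00131 + 0.0561 + 0.0284) = 0.293
Q = 0.9807, so δQ = 0.293 × 0.9807 = 0.287.

0.287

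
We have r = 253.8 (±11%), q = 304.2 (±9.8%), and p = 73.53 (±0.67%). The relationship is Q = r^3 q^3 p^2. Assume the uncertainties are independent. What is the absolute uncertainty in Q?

Relative error in a monomial: (δQ/Q)² = Σ (nᵢ · δxᵢ/xᵢ)².
  (3·δr/r)² = (3×0.110)² = 0.109;  (3·δq/q)² = (3×0.0980)² = 0.0864;  (2·δp/p)² = (2×0.00670)² = 0.000180
δQ/Q = √(0.196) = 0.442
Q = 2.488e+18, so δQ = 0.442 × 2.488e+18 = 1.1e+18.

1.1e+18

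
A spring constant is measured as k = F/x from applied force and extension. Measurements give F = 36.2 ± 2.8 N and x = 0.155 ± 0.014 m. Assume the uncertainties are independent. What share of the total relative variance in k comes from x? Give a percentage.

(δk/k)² = (1·δF/F)² + (-1·δx/x)²
  F term: (1×0.0773)² = 0.00598
  x term: (-1×0.0903)² = 0.00816
Total = 0.0141. Share from x = 0.00816/0.0141 = 0.577.

57.7%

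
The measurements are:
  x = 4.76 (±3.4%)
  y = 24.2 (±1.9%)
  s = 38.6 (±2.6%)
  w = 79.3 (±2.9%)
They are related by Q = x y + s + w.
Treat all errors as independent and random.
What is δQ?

5.14

Let p = x·y = 115. δp/p = √((1·δx/x)² + (1·δy/y)²) = √(0.00116 + 0.000361) = 0.0389, so δp = 4.49.
Q = p + s + w: δQ = √(δp² + δs² + δw²) = √(20.1 + 1.01 + 5.29) = 5.14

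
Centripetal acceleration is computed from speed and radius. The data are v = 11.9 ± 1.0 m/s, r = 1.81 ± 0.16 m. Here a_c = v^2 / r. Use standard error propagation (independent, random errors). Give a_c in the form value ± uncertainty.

78.2 ± 14.9 m/s^2

Relative error in a monomial: (δa_c/a_c)² = Σ (nᵢ · δxᵢ/xᵢ)².
  (2·δv/v)² = (2×0.0840)² = 0.0282;  (-1·δr/r)² = (-1×0.0884)² = 0.00781
δa_c/a_c = √(0.0361) = 0.190
a_c = 78.2 m/s^2, so δa_c = 0.190 × 78.2 = 14.9 m/s^2.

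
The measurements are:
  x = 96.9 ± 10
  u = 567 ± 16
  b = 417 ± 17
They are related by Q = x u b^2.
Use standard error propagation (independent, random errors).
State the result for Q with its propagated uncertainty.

(9.55 ± 1.29) × 10^9

Relative error in a monomial: (δQ/Q)² = Σ (nᵢ · δxᵢ/xᵢ)².
  (1·δx/x)² = (1×0.103)² = 0.0107;  (1·δu/u)² = (1×0.0282)² = 0.000796;  (2·δb/b)² = (2×0.0408)² = 0.00665
δQ/Q = √(0.0181) = 0.135
Q = 9.55e+09, so δQ = 0.135 × 9.55e+09 = 1.29e+09.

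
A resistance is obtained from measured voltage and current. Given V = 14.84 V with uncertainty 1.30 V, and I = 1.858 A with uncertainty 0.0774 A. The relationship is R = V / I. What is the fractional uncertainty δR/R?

Products/powers → add relative errors in quadrature, weighted by exponent:
  (1·δV/V)² = (1×0.0876)² = 0.00767;  (-1·δI/I)² = (-1×0.0417)² = 0.00174
δR/R = √(0.00941) = 0.0970

0.0970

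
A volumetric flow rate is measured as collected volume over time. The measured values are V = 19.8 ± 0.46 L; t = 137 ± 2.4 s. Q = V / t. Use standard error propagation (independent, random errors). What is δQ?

0.00421 L/s

Since Q is a product/quotient, work with relative uncertainties:
  (1·δV/V)² = (1×0.0232)² = 0.000540;  (-1·δt/t)² = (-1×0.0175)² = 0.000307
δQ/Q = √(0.000847) = 0.0291
Q = 0.145 L/s, so δQ = 0.0291 × 0.145 = 0.00421 L/s.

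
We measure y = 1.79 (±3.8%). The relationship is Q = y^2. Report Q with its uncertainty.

3.20 ± 0.244

Relative error in a monomial: (δQ/Q)² = Σ (nᵢ · δxᵢ/xᵢ)².
  (2·δy/y)² = (2×0.0380)² = 0.00578
δQ/Q = √(0.00578) = 0.0760
Q = 3.20, so δQ = 0.0760 × 3.20 = 0.244.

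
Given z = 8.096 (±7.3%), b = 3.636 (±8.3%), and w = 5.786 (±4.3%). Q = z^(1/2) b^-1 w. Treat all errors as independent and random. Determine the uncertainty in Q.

0.454

Each factor contributes (exponent × relative error)² to (δQ/Q)²:
  (½·δz/z)² = (0.5×0.0730)² = 0.00133;  (-1·δb/b)² = (-1×0.0830)² = 0.00689;  (1·δw/w)² = (1×0.0430)² = 0.00185
δQ/Q = √(0.0101) = 0.100
Q = 4.528, so δQ = 0.100 × 4.528 = 0.454.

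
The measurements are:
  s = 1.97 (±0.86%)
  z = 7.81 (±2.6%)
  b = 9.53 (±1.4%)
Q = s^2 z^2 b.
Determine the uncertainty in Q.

Each factor contributes (exponent × relative error)² to (δQ/Q)²:
  (2·δs/s)² = (2×0.00860)² = 0.000296;  (2·δz/z)² = (2×0.0260)² = 0.00270;  (1·δb/b)² = (1×0.0140)² = 0.000196
δQ/Q = √(0.00320) = 0.0565
Q = 2260, so δQ = 0.0565 × 2260 = 128.

128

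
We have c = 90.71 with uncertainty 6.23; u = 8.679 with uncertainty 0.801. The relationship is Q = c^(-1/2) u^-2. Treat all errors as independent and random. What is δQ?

Relative error in a monomial: (δQ/Q)² = Σ (nᵢ · δxᵢ/xᵢ)².
  (−½·δc/c)² = (-0.5×0.0687)² = 0.00118;  (-2·δu/u)² = (-2×0.0923)² = 0.0341
δQ/Q = √(0.0353) = 0.188
Q = 0.001394, so δQ = 0.188 × 0.001394 = 0.000262.

0.000262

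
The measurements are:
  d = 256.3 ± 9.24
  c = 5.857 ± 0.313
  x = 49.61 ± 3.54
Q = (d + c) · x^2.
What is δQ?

94800

Let u = d + c = 262.2. δu = √(δd² + δc²) = √(85.4 + 0.0980) = 9.25, so δu/u = 0.0353.
Q is then a monomial in u, x:
δQ/Q = √((δu/u)² + (2·δx/x)²) = √(0.00124 + 0.0204) = 0.147
Q = 645200, so δQ = 0.147 × 645200 = 94800.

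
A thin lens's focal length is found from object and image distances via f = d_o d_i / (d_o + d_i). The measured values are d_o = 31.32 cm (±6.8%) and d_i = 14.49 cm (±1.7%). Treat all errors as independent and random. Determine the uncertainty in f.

∂f/∂d_o = (d_i/(d_o+d_i))² = 0.100;  ∂f/∂d_i = (d_o/(d_o+d_i))² = 0.467
δf = √((∂f/∂d_o · δd_o)² + (∂f/∂d_i · δd_i)²) = √(0.0454 + 0.0133) = 0.242 cm

0.242 cm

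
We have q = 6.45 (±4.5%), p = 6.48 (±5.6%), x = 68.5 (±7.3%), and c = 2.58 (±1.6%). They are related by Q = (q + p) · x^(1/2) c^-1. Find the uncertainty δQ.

Let u = q + p = 12.9. δu = √(δq² + δp²) = √(0.0842 + 0.132) = 0.465, so δu/u = 0.0359.
Q is then a monomial in u, x, c:
δQ/Q = √((δu/u)² + (½·δx/x)² + (-1·δc/c)²) = √(0.00129 + 0.00133 + 0.000256) = 0.0537
Q = 41.5, so δQ = 0.0537 × 41.5 = 2.23.

2.23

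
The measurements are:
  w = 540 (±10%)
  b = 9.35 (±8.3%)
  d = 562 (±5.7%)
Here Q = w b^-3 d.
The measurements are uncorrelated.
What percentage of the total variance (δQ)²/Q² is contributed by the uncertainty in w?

(δQ/Q)² = (1·δw/w)² + (-3·δb/b)² + (1·δd/d)²
  w term: (1×0.100)² = 0.0100
  b term: (-3×0.0830)² = 0.0620
  d term: (1×0.0570)² = 0.00325
Total = 0.0752. Share from w = 0.0100/0.0752 = 0.133.

13.3%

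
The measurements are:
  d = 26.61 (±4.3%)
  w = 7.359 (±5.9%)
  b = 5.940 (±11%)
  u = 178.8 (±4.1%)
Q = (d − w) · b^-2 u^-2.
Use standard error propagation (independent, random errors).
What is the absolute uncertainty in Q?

Let h = d − w = 19.25. δh = √(δd² + δw²) = √(1.31 + 0.189) = 1.22, so δh/h = 0.0636.
Q is then a monomial in h, b, u:
δQ/Q = √((δh/h)² + (-2·δb/b)² + (-2·δu/u)²) = √(0.00404 + 0.0484 + 0.00672) = 0.243
Q = 1.707e-05, so δQ = 0.243 × 1.707e-05 = 4.15e-06.

4.15e-06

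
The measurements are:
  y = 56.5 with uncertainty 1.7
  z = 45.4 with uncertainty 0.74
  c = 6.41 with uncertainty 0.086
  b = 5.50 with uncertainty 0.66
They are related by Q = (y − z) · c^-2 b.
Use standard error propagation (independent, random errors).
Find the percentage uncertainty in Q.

Let u = y − z = 11.1. δu = √(δy² + δz²) = √(2.89 + 0.548) = 1.85, so δu/u = 0.167.
Q is then a monomial in u, c, b:
δQ/Q = √((δu/u)² + (-2·δc/c)² + (1·δb/b)²) = √(0.0279 + 0.000720 + 0.0144) = 0.207

20.7%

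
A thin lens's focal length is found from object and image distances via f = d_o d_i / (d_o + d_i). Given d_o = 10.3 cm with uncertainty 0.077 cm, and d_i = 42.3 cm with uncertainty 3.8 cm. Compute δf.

∂f/∂d_o = (d_i/(d_o+d_i))² = 0.647;  ∂f/∂d_i = (d_o/(d_o+d_i))² = 0.0383
δf = √((∂f/∂d_o · δd_o)² + (∂f/∂d_i · δd_i)²) = √(0.00248 + 0.0212) = 0.154 cm

0.154 cm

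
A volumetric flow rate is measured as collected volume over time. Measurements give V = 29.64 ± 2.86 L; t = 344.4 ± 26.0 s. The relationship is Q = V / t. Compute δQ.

Since Q is a product/quotient, work with relative uncertainties:
  (1·δV/V)² = (1×0.0965)² = 0.00931;  (-1·δt/t)² = (-1×0.0755)² = 0.00570
δQ/Q = √(0.0150) = 0.123
Q = 0.08606 L/s, so δQ = 0.123 × 0.08606 = 0.0105 L/s.

0.0105 L/s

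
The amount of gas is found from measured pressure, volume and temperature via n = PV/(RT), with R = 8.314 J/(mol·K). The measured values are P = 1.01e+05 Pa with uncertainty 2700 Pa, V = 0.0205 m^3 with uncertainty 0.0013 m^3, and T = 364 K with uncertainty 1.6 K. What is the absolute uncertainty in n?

For a monomial n ∝ P, V, T^-1, fractional errors add in quadrature:
  (1·δP/P)² = (1×0.0267)² = 0.000715;  (1·δV/V)² = (1×0.0634)² = 0.00402;  (-1·δT/T)² = (-1×0.00440)² = 1.93e-05
δn/n = √(0.00476) = 0.0690
n = 0.684 mol, so δn = 0.0690 × 0.684 = 0.0472 mol.

0.0472 mol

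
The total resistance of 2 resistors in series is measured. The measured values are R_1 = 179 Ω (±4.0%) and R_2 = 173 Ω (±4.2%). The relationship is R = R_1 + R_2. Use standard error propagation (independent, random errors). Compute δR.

For a sum/difference, combine absolute errors in quadrature:
  (δR_1)² = 51.3;  (δR_2)² = 52.8
δR = √(104) = 10.2 Ω

10.2 Ω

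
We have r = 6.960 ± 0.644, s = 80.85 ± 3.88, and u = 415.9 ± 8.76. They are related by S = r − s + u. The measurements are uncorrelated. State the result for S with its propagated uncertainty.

342.0 ± 9.60

Sums and differences: (δS)² = Σ (cᵢ δxᵢ)².
  (δr)² = 0.415;  (δs)² = 15.1;  (δu)² = 76.7
δS = √(92.2) = 9.60
S = 342.0.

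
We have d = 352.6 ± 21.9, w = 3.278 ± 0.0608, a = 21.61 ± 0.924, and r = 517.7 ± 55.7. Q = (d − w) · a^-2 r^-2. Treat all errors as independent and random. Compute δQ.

Let u = d − w = 349.3. δu = √(δd² + δw²) = √(480 + 0.00370) = 21.9, so δu/u = 0.0627.
Q is then a monomial in u, a, r:
δQ/Q = √((δu/u)² + (-2·δa/a)² + (-2·δr/r)²) = √(0.00393 + 0.00731 + 0.0463) = 0.240
Q = 2.791e-06, so δQ = 0.240 × 2.791e-06 = 6.7e-07.

6.7e-07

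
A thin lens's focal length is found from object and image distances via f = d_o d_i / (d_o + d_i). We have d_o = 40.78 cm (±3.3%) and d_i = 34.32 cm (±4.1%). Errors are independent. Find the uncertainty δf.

∂f/∂d_o = (d_i/(d_o+d_i))² = 0.209;  ∂f/∂d_i = (d_o/(d_o+d_i))² = 0.295
δf = √((∂f/∂d_o · δd_o)² + (∂f/∂d_i · δd_i)²) = √(0.0790 + 0.172) = 0.501 cm

0.501 cm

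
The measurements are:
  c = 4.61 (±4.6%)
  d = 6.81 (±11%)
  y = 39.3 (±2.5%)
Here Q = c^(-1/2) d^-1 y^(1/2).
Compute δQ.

0.0485

Products/powers → add relative errors in quadrature, weighted by exponent:
  (−½·δc/c)² = (-0.5×0.0460)² = 0.000529;  (-1·δd/d)² = (-1×0.110)² = 0.0121;  (½·δy/y)² = (0.5×0.0250)² = 0.000156
δQ/Q = √(0.0128) = 0.113
Q = 0.429, so δQ = 0.113 × 0.429 = 0.0485.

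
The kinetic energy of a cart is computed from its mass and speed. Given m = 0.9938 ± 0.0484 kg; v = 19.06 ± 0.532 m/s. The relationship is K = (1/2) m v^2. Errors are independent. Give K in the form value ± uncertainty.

180.5 ± 13.4 J

K is a product of powers, so relative uncertainties combine in quadrature:
  (1·δm/m)² = (1×0.0487)² = 0.00237;  (2·δv/v)² = (2×0.0279)² = 0.00312
δK/K = √(0.00549) = 0.0741
K = 180.5 J, so δK = 0.0741 × 180.5 = 13.4 J.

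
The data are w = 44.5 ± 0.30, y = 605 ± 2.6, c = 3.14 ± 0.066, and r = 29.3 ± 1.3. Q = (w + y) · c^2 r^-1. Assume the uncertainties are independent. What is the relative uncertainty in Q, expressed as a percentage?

6.13%

Let u = w + y = 650. δu = √(δw² + δy²) = √(0.0900 + 6.76) = 2.62, so δu/u = 0.00403.
Q is then a monomial in u, c, r:
δQ/Q = √((δu/u)² + (2·δc/c)² + (-1·δr/r)²) = √(1.62e-05 + 0.00177 + 0.00197) = 0.0613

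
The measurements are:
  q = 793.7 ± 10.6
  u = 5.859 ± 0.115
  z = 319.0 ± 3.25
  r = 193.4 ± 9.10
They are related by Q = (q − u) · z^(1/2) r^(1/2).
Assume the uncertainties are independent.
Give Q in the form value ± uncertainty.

195700 ± 5400

Let w = q − u = 787.8. δw = √(δq² + δu²) = √(112 + 0.0132) = 10.6, so δw/w = 0.0135.
Q is then a monomial in w, z, r:
δQ/Q = √((δw/w)² + (½·δz/z)² + (½·δr/r)²) = √(0.000181 + 2.59e-05 + 0.000553) = 0.0276
Q = 195700, so δQ = 0.0276 × 195700 = 5400.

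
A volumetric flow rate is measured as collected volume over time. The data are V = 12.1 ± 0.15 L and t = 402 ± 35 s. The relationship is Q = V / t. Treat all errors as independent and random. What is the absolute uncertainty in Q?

0.00265 L/s

Relative error in a monomial: (δQ/Q)² = Σ (nᵢ · δxᵢ/xᵢ)².
  (1·δV/V)² = (1×0.0124)² = 0.000154;  (-1·δt/t)² = (-1×0.0871)² = 0.00758
δQ/Q = √(0.00773) = 0.0879
Q = 0.0301 L/s, so δQ = 0.0879 × 0.0301 = 0.00265 L/s.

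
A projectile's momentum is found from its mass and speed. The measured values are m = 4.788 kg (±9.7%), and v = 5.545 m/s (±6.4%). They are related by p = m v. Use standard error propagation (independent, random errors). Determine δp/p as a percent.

Since p is a product/quotient, work with relative uncertainties:
  (1·δm/m)² = (1×0.0970)² = 0.00941;  (1·δv/v)² = (1×0.0640)² = 0.00410
δp/p = √(0.0135) = 0.116

11.6%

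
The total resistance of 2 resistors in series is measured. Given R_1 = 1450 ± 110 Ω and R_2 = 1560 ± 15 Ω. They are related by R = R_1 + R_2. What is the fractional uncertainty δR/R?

0.0369

Each term contributes (cᵢ δxᵢ)² to (δR)²:
  (δR_1)² = 12100;  (δR_2)² = 225
δR = √(12300) = 111 Ω
R = 3010 Ω, so δR/R = 111/3010 = 0.0369.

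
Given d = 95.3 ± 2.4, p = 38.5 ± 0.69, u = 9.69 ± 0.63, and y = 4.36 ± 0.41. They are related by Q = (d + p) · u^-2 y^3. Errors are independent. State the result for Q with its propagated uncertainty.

Let w = d + p = 134. δw = √(δd² + δp²) = √(5.76 + 0.476) = 2.50, so δw/w = 0.0187.
Q is then a monomial in w, u, y:
δQ/Q = √((δw/w)² + (-2·δu/u)² + (3·δy/y)²) = √(0.000348 + 0.0169 + 0.0796) = 0.311
Q = 118, so δQ = 0.311 × 118 = 36.8.

118 ± 36.8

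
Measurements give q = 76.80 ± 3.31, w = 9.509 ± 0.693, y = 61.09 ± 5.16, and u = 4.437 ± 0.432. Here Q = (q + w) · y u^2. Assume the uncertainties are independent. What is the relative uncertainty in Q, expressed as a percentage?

Let h = q + w = 86.31. δh = √(δq² + δw²) = √(11.0 + 0.480) = 3.38, so δh/h = 0.0392.
Q is then a monomial in h, y, u:
δQ/Q = √((δh/h)² + (1·δy/y)² + (2·δu/u)²) = √(0.00154 + 0.00713 + 0.0379) = 0.216

21.6%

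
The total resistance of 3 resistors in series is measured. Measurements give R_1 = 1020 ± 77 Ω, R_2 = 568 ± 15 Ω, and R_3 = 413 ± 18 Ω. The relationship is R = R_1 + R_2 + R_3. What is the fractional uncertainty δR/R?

0.0402

R is a linear combination, so absolute uncertainties add in quadrature:
  (δR_1)² = 5930;  (δR_2)² = 225;  (δR_3)² = 324
δR = √(6480) = 80.5 Ω
R = 2000 Ω, so δR/R = 80.5/2000 = 0.0402.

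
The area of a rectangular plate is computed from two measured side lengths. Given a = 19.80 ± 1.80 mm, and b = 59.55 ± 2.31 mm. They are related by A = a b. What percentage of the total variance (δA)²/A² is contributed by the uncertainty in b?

(δA/A)² = (1·δa/a)² + (1·δb/b)²
  a term: (1×0.0909)² = 0.00826
  b term: (1×0.0388)² = 0.00150
Total = 0.00977. Share from b = 0.00150/0.00977 = 0.154.

15.4%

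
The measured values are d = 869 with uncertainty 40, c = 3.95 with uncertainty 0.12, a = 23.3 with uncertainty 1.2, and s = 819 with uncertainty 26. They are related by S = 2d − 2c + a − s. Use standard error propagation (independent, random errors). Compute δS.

84.1

Each term contributes (cᵢ δxᵢ)² to (δS)²:
  (2·δd)² = 6400;  (2·δc)² = 0.0576;  (δa)² = 1.44;  (δs)² = 676
δS = √(7080) = 84.1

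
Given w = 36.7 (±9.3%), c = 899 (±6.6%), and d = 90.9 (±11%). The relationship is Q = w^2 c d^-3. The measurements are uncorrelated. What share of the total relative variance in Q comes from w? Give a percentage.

23.4%

(δQ/Q)² = (2·δw/w)² + (1·δc/c)² + (-3·δd/d)²
  w term: (2×0.0930)² = 0.0346
  c term: (1×0.0660)² = 0.00436
  d term: (-3×0.110)² = 0.109
Total = 0.148. Share from w = 0.0346/0.148 = 0.234.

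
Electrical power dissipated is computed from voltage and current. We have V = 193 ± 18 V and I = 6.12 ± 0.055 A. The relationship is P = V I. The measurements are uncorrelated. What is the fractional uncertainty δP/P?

0.0937

Products/powers → add relative errors in quadrature, weighted by exponent:
  (1·δV/V)² = (1×0.0933)² = 0.00870;  (1·δI/I)² = (1×0.00899)² = 8.08e-05
δP/P = √(0.00878) = 0.0937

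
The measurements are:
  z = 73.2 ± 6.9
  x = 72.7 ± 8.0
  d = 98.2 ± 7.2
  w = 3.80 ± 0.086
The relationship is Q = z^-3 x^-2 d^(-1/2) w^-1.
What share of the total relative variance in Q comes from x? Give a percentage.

37.2%

(δQ/Q)² = (-3·δz/z)² + (-2·δx/x)² + (−½·δd/d)² + (-1·δw/w)²
  z term: (-3×0.0943)² = 0.0800
  x term: (-2×0.110)² = 0.0484
  d term: (-0.5×0.0733)² = 0.00134
  w term: (-1×0.0226)² = 0.000512
Total = 0.130. Share from x = 0.0484/0.130 = 0.372.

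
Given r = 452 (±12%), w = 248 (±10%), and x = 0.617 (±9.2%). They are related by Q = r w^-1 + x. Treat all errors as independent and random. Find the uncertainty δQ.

0.290

Let p = r·w^-1 = 1.82. δp/p = √((1·δr/r)² + (-1·δw/w)²) = √(0.0144 + 0.0100) = 0.156, so δp = 0.285.
Q = p + x: δQ = √(δp² + δx²) = √(0.0811 + 0.00322) = 0.290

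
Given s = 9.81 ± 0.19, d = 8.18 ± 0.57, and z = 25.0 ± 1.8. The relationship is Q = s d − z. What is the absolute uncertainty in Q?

Let p = s·d = 80.2. δp/p = √((1·δs/s)² + (1·δd/d)²) = √(0.000375 + 0.00486) = 0.0723, so δp = 5.80.
Q = p − z: δQ = √(δp² + δz²) = √(33.7 + 3.24) = 6.08

6.08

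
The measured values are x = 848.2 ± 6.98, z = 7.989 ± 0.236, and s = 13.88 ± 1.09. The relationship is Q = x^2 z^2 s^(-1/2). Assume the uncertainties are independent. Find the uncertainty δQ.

Each factor contributes (exponent × relative error)² to (δQ/Q)²:
  (2·δx/x)² = (2×0.00823)² = 0.000271;  (2·δz/z)² = (2×0.0295)² = 0.00349;  (−½·δs/s)² = (-0.5×0.0785)² = 0.00154
δQ/Q = √(0.00530) = 0.0728
Q = 1.232e+07, so δQ = 0.0728 × 1.232e+07 = 8.98e+05.

8.98e+05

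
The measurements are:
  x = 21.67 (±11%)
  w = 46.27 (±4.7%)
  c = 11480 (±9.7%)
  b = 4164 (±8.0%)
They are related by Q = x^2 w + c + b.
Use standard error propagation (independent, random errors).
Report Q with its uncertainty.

37370 ± 5020

Let p = x^2·w = 21730. δp/p = √((2·δx/x)² + (1·δw/w)²) = √(0.0484 + 0.00221) = 0.225, so δp = 4890.
Q = p + c + b: δQ = √(δp² + δc² + δb²) = √(2.39e+07 + 1.24e+06 + 1.11e+05) = 5020
Q = 37370.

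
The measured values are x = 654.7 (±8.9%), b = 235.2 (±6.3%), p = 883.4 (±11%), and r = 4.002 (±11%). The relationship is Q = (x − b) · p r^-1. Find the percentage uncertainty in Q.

Let u = x − b = 419.5. δu = √(δx² + δb²) = √(3400 + 220) = 60.1, so δu/u = 0.143.
Q is then a monomial in u, p, r:
δQ/Q = √((δu/u)² + (1·δp/p)² + (-1·δr/r)²) = √(0.0205 + 0.0121 + 0.0121) = 0.212

21.2%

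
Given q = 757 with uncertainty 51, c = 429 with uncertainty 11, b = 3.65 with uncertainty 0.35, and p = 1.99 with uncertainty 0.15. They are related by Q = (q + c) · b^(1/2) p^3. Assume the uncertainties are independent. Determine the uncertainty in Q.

Let u = q + c = 1190. δu = √(δq² + δc²) = √(2600 + 121) = 52.2, so δu/u = 0.0440.
Q is then a monomial in u, b, p:
δQ/Q = √((δu/u)² + (½·δb/b)² + (3·δp/p)²) = √(0.00194 + 0.00230 + 0.0511) = 0.235
Q = 17900, so δQ = 0.235 × 17900 = 4200.

4200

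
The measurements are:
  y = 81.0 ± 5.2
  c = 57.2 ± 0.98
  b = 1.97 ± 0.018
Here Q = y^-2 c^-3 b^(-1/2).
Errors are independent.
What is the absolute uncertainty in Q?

Since Q is a product/quotient, work with relative uncertainties:
  (-2·δy/y)² = (-2×0.0642)² = 0.0165;  (-3·δc/c)² = (-3×0.0171)² = 0.00264;  (−½·δb/b)² = (-0.5×0.00914)² = 2.09e-05
δQ/Q = √(0.0191) = 0.138
Q = 5.8e-10, so δQ = 0.138 × 5.8e-10 = 8.03e-11.

8.03e-11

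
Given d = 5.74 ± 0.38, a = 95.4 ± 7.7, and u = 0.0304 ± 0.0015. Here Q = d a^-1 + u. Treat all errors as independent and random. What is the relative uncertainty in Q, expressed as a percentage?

Let p = d·a^-1 = 0.0602. δp/p = √((1·δd/d)² + (-1·δa/a)²) = √(0.00438 + 0.00651) = 0.104, so δp = 0.00628.
Q = p + u: δQ = √(δp² + δu²) = √(3.94e-05 + 2.25e-06) = 0.00646
Q = 0.0906, so δQ/Q = 0.00646/0.0906 = 0.0713.

7.13%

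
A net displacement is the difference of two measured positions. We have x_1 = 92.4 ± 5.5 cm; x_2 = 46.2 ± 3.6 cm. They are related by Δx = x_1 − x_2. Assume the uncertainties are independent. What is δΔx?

6.57 cm

Each term contributes (cᵢ δxᵢ)² to (δΔx)²:
  (δx_1)² = 30.2;  (δx_2)² = 13.0
δΔx = √(43.2) = 6.57 cm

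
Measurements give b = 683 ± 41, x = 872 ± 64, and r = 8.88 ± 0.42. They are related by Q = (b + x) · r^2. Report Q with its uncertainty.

Let u = b + x = 1560. δu = √(δb² + δx²) = √(1680 + 4100) = 76.0, so δu/u = 0.0489.
Q is then a monomial in u, r:
δQ/Q = √((δu/u)² + (2·δr/r)²) = √(0.00239 + 0.00895) = 0.106
Q = 1.23e+05, so δQ = 0.106 × 1.23e+05 = 13100.

(1.23 ± 0.131) × 10^5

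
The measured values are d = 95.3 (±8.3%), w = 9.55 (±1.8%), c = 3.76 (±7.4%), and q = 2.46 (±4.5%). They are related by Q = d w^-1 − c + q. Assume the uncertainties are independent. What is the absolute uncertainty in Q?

Let p = d·w^-1 = 9.98. δp/p = √((1·δd/d)² + (-1·δw/w)²) = √(0.00689 + 0.000324) = 0.0849, so δp = 0.848.
Q = p − c + q: δQ = √(δp² + δc² + δq²) = √(0.718 + 0.0774 + 0.0123) = 0.899

0.899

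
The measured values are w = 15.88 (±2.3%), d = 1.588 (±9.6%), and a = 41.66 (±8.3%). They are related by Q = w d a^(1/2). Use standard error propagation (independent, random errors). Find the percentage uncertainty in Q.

Since Q is a product/quotient, work with relative uncertainties:
  (1·δw/w)² = (1×0.0230)² = 0.000529;  (1·δd/d)² = (1×0.0960)² = 0.00922;  (½·δa/a)² = (0.5×0.0830)² = 0.00172
δQ/Q = √(0.0115) = 0.107

10.7%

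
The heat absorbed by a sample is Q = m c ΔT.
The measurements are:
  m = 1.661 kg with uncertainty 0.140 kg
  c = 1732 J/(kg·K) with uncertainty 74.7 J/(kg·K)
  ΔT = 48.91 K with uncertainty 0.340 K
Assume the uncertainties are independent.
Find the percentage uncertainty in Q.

9.49%

Relative error in a monomial: (δQ/Q)² = Σ (nᵢ · δxᵢ/xᵢ)².
  (1·δm/m)² = (1×0.0843)² = 0.00710;  (1·δc/c)² = (1×0.0431)² = 0.00186;  (1·δΔT/ΔT)² = (1×0.00695)² = 4.83e-05
δQ/Q = √(0.00901) = 0.0949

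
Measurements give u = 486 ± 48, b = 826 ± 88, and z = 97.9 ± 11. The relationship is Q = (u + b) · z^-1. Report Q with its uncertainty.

Let w = u + b = 1310. δw = √(δu² + δb²) = √(2300 + 7740) = 100, so δw/w = 0.0764.
Q is then a monomial in w, z:
δQ/Q = √((δw/w)² + (-1·δz/z)²) = √(0.00584 + 0.0126) = 0.136
Q = 13.4, so δQ = 0.136 × 13.4 = 1.82.

13.4 ± 1.82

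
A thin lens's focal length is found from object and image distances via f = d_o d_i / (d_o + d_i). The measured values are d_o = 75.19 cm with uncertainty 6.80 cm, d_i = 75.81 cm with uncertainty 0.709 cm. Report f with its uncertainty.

37.75 ± 1.72 cm

∂f/∂d_o = (d_i/(d_o+d_i))² = 0.252;  ∂f/∂d_i = (d_o/(d_o+d_i))² = 0.248
δf = √((∂f/∂d_o · δd_o)² + (∂f/∂d_i · δd_i)²) = √(2.94 + 0.0309) = 1.72 cm
f = 37.75 cm.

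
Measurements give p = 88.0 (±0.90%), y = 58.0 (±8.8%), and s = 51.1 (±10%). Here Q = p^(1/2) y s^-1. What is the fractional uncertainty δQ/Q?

0.133

Products/powers → add relative errors in quadrature, weighted by exponent:
  (½·δp/p)² = (0.5×0.00900)² = 2.03e-05;  (1·δy/y)² = (1×0.0880)² = 0.00774;  (-1·δs/s)² = (-1×0.100)² = 0.0100
δQ/Q = √(0.0178) = 0.133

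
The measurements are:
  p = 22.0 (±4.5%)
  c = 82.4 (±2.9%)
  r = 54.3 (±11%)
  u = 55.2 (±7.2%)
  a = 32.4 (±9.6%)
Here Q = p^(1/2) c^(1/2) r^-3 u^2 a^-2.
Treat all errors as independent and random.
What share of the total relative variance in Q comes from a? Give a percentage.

(δQ/Q)² = (½·δp/p)² + (½·δc/c)² + (-3·δr/r)² + (2·δu/u)² + (-2·δa/a)²
  p term: (0.5×0.0450)² = 0.000506
  c term: (0.5×0.0290)² = 0.000210
  r term: (-3×0.110)² = 0.109
  u term: (2×0.0720)² = 0.0207
  a term: (-2×0.0960)² = 0.0369
Total = 0.167. Share from a = 0.0369/0.167 = 0.220.

22.0%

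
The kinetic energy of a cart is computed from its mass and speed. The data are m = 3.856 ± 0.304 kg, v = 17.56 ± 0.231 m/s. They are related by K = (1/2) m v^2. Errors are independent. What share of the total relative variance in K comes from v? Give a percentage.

10.0%

(δK/K)² = (1·δm/m)² + (2·δv/v)²
  m term: (1×0.0788)² = 0.00622
  v term: (2×0.0132)² = 0.000692
Total = 0.00691. Share from v = 0.000692/0.00691 = 0.100.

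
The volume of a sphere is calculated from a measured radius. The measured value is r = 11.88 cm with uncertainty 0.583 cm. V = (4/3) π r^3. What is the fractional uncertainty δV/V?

V ∝ r^3, so δV/V = |3| · δr/r = 3 × 0.0491 = 0.147.

0.147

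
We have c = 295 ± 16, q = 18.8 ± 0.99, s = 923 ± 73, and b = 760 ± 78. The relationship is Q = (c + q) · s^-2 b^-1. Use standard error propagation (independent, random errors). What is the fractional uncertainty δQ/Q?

Let u = c + q = 314. δu = √(δc² + δq²) = √(256 + 0.980) = 16.0, so δu/u = 0.0511.
Q is then a monomial in u, s, b:
δQ/Q = √((δu/u)² + (-2·δs/s)² + (-1·δb/b)²) = √(0.00261 + 0.0250 + 0.0105) = 0.195

0.195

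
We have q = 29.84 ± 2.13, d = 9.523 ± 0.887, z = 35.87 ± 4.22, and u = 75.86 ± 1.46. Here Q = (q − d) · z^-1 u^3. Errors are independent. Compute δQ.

Let w = q − d = 20.32. δw = √(δq² + δd²) = √(4.54 + 0.787) = 2.31, so δw/w = 0.114.
Q is then a monomial in w, z, u:
δQ/Q = √((δw/w)² + (-1·δz/z)² + (3·δu/u)²) = √(0.0129 + 0.0138 + 0.00333) = 0.173
Q = 247300, so δQ = 0.173 × 247300 = 42900.

42900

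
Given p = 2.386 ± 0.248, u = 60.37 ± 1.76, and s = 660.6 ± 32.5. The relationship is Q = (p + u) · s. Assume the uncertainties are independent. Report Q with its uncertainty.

Let w = p + u = 62.76. δw = √(δp² + δu²) = √(0.0615 + 3.10) = 1.78, so δw/w = 0.0283.
Q is then a monomial in w, s:
δQ/Q = √((δw/w)² + (1·δs/s)²) = √(0.000802 + 0.00242) = 0.0568
Q = 41460, so δQ = 0.0568 × 41460 = 2350.

41460 ± 2350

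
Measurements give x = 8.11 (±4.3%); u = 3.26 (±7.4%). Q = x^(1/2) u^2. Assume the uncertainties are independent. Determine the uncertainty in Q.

Each factor contributes (exponent × relative error)² to (δQ/Q)²:
  (½·δx/x)² = (0.5×0.0430)² = 0.000462;  (2·δu/u)² = (2×0.0740)² = 0.0219
δQ/Q = √(0.0224) = 0.150
Q = 30.3, so δQ = 0.150 × 30.3 = 4.53.

4.53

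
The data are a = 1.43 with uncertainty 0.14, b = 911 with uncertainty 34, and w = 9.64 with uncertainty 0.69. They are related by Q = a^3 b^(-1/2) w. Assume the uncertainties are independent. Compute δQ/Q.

For a monomial Q ∝ a^3, b^(-1/2), w, fractional errors add in quadrature:
  (3·δa/a)² = (3×0.0979)² = 0.0863;  (−½·δb/b)² = (-0.5×0.0373)² = 0.000348;  (1·δw/w)² = (1×0.0716)² = 0.00512
δQ/Q = √(0.0917) = 0.303

0.303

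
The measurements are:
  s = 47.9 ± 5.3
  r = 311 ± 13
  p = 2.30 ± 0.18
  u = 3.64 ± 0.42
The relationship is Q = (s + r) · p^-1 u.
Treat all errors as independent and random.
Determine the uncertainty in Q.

82.2

Let w = s + r = 359. δw = √(δs² + δr²) = √(28.1 + 169) = 14.0, so δw/w = 0.0391.
Q is then a monomial in w, p, u:
δQ/Q = √((δw/w)² + (-1·δp/p)² + (1·δu/u)²) = √(0.00153 + 0.00612 + 0.0133) = 0.145
Q = 568, so δQ = 0.145 × 568 = 82.2.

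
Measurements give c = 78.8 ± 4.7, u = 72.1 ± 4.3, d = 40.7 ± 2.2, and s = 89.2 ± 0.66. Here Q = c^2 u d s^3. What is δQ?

Each factor contributes (exponent × relative error)² to (δQ/Q)²:
  (2·δc/c)² = (2×0.0596)² = 0.0142;  (1·δu/u)² = (1×0.0596)² = 0.00356;  (1·δd/d)² = (1×0.0541)² = 0.00292;  (3·δs/s)² = (3×0.00740)² = 0.000493
δQ/Q = √(0.0212) = 0.146
Q = 1.29e+13, so δQ = 0.146 × 1.29e+13 = 1.88e+12.

1.88e+12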